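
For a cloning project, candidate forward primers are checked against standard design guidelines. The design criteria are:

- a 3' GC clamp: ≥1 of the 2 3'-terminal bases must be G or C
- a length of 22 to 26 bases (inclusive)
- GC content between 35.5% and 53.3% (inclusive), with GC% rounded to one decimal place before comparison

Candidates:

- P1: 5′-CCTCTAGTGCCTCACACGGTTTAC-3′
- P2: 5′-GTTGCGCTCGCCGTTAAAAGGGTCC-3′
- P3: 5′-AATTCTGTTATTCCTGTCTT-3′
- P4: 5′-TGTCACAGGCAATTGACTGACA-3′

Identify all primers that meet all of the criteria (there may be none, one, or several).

P1 (24 nt, A=4 T=7 G=4 C=9): 3' end AC has 1 G/C ✓; length 24 ✓; GC 13/24 = 54.2%, outside 35.5–53.3% ✗ — fails.
P2 (25 nt, A=4 T=6 G=8 C=7): 3' end CC has 2 G/C ✓; length 25 ✓; GC 15/25 = 60.0%, outside 35.5–53.3% ✗ — fails.
P3 (20 nt, A=3 T=11 G=2 C=4): 3' end TT has 0 G/C, need ≥1 ✗; length 20, outside 22–26 ✗; GC 6/20 = 30.0%, outside 35.5–53.3% ✗ — fails.
P4 (22 nt, A=7 T=5 G=5 C=5): 3' end CA has 1 G/C ✓; length 22 ✓; GC 10/22 = 45.5% ✓ — passes.

P4 only.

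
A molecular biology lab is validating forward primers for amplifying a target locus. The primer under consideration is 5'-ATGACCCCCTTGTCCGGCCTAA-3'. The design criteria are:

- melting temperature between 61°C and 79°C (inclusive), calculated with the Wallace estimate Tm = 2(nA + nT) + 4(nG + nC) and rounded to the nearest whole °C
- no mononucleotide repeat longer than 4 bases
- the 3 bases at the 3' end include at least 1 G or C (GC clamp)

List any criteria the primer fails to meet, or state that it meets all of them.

Fails: homopolymer run, GC clamp.

Base counts: A=4, T=5, G=4, C=9 (length 22).
Tm: Tm = 2·9 + 4·13 = 70°C ✓
homopolymer run: longest run = 5, exceeds 4 ✗
GC clamp: 3' end TAA has 0 G/C, need ≥1 ✗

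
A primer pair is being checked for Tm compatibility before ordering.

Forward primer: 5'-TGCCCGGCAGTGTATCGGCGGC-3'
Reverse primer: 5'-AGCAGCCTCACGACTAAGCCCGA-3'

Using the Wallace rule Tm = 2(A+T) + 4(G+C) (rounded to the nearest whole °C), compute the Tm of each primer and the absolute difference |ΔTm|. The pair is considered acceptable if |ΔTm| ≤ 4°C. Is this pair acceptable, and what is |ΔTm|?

|ΔTm| = 2°C; the pair is acceptable.

Forward: A=2 T=4 G=9 C=7 → Tm = 2·6 + 4·16 = 76°C.
Reverse: A=7 T=2 G=5 C=9 → Tm = 2·9 + 4·14 = 74°C.
|ΔTm| = |76 − 74| = 2°C, ≤ 4°C.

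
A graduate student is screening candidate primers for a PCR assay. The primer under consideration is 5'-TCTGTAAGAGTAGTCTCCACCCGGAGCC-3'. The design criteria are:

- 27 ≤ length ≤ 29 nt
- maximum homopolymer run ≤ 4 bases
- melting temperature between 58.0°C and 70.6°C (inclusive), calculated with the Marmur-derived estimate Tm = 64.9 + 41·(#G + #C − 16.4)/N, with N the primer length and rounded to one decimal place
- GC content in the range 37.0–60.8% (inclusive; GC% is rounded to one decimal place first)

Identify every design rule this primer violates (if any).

Meets all criteria.

Base counts: A=6, T=6, G=7, C=9 (length 28).
length: length 28 ✓
homopolymer run: longest run = 3 ✓
Tm: Tm = 64.9 + 41·(16 − 16.4)/28 = 64.3°C ✓
GC content: GC 16/28 = 57.1% ✓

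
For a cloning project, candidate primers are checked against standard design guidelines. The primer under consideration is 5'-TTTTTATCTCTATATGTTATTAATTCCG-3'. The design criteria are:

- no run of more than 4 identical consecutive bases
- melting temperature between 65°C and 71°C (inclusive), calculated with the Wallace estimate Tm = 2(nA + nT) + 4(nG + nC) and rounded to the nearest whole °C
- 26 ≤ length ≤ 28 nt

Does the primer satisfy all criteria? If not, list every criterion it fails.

Base counts: A=6, T=16, G=2, C=4 (length 28).
homopolymer run: longest run = 5, exceeds 4 ✗
Tm: Tm = 2·22 + 4·6 = 68°C ✓
length: length 28 ✓

Fails: homopolymer run.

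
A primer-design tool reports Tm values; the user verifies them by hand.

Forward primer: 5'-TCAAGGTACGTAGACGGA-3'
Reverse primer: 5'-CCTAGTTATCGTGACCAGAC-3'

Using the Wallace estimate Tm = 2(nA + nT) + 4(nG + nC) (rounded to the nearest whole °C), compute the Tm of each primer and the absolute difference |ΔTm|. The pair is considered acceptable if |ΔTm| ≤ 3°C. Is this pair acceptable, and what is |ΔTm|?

|ΔTm| = 6°C; the pair is not acceptable.

Forward: A=6 T=3 G=6 C=3 → Tm = 2·9 + 4·9 = 54°C.
Reverse: A=5 T=5 G=4 C=6 → Tm = 2·10 + 4·10 = 60°C.
|ΔTm| = |54 − 60| = 6°C, > 3°C.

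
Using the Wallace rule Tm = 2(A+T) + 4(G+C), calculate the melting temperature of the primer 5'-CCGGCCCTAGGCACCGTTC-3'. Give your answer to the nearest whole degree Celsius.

Base counts: A=2, T=3, G=5, C=9 (length 19).
Tm = 2·(2+3) + 4·(5+9) = 2·5 + 4·14 = 10 + 56 = 66°C.

66°C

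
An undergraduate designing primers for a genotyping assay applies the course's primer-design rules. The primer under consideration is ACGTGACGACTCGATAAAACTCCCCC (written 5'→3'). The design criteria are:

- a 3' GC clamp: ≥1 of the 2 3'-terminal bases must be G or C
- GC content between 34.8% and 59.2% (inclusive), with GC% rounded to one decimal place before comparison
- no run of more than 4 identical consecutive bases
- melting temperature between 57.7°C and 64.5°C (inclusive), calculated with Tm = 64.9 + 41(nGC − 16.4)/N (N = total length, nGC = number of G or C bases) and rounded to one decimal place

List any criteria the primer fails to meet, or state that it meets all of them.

Fails: homopolymer run.

Base counts: A=8, T=4, G=4, C=10 (length 26).
GC clamp: 3' end CC has 2 G/C ✓
GC content: GC 14/26 = 53.8% ✓
homopolymer run: longest run = 5, exceeds 4 ✗
Tm: Tm = 64.9 + 41·(14 − 16.4)/26 = 61.1°C ✓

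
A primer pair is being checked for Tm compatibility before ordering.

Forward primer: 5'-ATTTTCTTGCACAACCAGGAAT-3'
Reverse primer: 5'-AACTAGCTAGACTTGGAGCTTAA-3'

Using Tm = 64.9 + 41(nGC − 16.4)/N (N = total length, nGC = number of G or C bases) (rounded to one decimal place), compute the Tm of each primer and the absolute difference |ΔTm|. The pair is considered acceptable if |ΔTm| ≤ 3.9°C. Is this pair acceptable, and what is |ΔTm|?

Forward: G+C = 8, N = 22 → Tm = 64.9 + 41·(8 − 16.4)/22 = 49.2°C.
Reverse: G+C = 9, N = 23 → Tm = 64.9 + 41·(9 − 16.4)/23 = 51.7°C.
|ΔTm| = |49.2 − 51.7| = 2.5°C, ≤ 3.9°C.

|ΔTm| = 2.5°C; the pair is acceptable.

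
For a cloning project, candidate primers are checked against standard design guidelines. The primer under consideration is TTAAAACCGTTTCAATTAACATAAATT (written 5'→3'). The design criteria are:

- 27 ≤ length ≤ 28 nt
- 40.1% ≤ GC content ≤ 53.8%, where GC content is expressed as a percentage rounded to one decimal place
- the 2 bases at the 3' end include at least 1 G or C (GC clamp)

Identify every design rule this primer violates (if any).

Base counts: A=12, T=10, G=1, C=4 (length 27).
length: length 27 ✓
GC content: GC 5/27 = 18.5%, outside 40.1–53.8% ✗
GC clamp: 3' end TT has 0 G/C, need ≥1 ✗

Fails: GC content, GC clamp.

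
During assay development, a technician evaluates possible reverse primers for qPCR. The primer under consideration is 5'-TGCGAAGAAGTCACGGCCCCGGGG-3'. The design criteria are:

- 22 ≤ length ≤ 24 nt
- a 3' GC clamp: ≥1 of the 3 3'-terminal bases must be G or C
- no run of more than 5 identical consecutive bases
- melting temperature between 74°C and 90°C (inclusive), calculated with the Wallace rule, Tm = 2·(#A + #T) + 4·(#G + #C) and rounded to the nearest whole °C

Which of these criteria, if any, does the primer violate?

Base counts: A=5, T=2, G=10, C=7 (length 24).
length: length 24 ✓
GC clamp: 3' end GGG has 3 G/C ✓
homopolymer run: longest run = 4 ✓
Tm: Tm = 2·7 + 4·17 = 82°C ✓

Meets all criteria.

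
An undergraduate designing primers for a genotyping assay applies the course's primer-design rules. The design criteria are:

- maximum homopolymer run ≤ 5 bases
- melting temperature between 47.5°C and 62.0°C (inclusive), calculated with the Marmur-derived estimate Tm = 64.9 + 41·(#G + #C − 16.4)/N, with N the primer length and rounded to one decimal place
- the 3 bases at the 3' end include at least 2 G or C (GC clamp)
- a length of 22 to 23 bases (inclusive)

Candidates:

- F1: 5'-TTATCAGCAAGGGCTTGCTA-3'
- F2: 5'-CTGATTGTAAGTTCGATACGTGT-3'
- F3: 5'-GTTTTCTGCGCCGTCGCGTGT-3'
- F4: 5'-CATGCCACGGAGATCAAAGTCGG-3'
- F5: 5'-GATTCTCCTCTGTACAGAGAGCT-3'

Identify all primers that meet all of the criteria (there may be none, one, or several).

F4 and F5.

F1 (20 nt, A=5 T=6 G=5 C=4): longest run = 3 ✓; Tm = 64.9 + 41·(9 − 16.4)/20 = 49.7°C ✓; 3' end CTA has 1 G/C, need ≥2 ✗; length 20, outside 22–23 ✗ — fails.
F2 (23 nt, A=5 T=9 G=6 C=3): longest run = 2 ✓; Tm = 64.9 + 41·(9 − 16.4)/23 = 51.7°C ✓; 3' end TGT has 1 G/C, need ≥2 ✗; length 23 ✓ — fails.
F3 (21 nt, A=0 T=8 G=7 C=6): longest run = 4 ✓; Tm = 64.9 + 41·(13 − 16.4)/21 = 58.3°C ✓; 3' end TGT has 1 G/C, need ≥2 ✗; length 21, outside 22–23 ✗ — fails.
F4 (23 nt, A=7 T=3 G=7 C=6): longest run = 3 ✓; Tm = 64.9 + 41·(13 − 16.4)/23 = 58.8°C ✓; 3' end CGG has 3 G/C ✓; length 23 ✓ — passes.
F5 (23 nt, A=5 T=7 G=5 C=6): longest run = 2 ✓; Tm = 64.9 + 41·(11 − 16.4)/23 = 55.3°C ✓; 3' end GCT has 2 G/C ✓; length 23 ✓ — passes.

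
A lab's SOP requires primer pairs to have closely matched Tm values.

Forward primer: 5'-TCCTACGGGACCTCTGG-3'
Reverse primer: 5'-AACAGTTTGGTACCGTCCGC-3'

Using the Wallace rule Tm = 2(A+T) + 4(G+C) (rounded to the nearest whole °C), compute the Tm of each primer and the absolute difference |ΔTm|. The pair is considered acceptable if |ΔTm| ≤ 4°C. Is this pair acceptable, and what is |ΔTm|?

|ΔTm| = 6°C; the pair is not acceptable.

Forward: A=2 T=4 G=5 C=6 → Tm = 2·6 + 4·11 = 56°C.
Reverse: A=4 T=5 G=5 C=6 → Tm = 2·9 + 4·11 = 62°C.
|ΔTm| = |56 − 62| = 6°C, > 4°C.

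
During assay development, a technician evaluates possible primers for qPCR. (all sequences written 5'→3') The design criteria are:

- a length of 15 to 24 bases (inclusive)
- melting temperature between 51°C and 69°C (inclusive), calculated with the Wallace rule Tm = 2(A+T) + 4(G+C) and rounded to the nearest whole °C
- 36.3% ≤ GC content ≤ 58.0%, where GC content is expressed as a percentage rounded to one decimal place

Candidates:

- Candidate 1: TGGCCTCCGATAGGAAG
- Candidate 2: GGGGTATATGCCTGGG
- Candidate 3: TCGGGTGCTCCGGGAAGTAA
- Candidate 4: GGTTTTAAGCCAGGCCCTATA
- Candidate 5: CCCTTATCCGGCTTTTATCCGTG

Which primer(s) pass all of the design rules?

Candidate 1 (17 nt, A=4 T=3 G=6 C=4): length 17 ✓; Tm = 2·7 + 4·10 = 54°C ✓; GC 10/17 = 58.8%, outside 36.3–58.0% ✗ — fails.
Candidate 2 (16 nt, A=2 T=4 G=8 C=2): length 16 ✓; Tm = 2·6 + 4·10 = 52°C ✓; GC 10/16 = 62.5%, outside 36.3–58.0% ✗ — fails.
Candidate 3 (20 nt, A=4 T=4 G=8 C=4): length 20 ✓; Tm = 2·8 + 4·12 = 64°C ✓; GC 12/20 = 60.0%, outside 36.3–58.0% ✗ — fails.
Candidate 4 (21 nt, A=5 T=6 G=5 C=5): length 21 ✓; Tm = 2·11 + 4·10 = 62°C ✓; GC 10/21 = 47.6% ✓ — passes.
Candidate 5 (23 nt, A=2 T=9 G=4 C=8): length 23 ✓; Tm = 2·11 + 4·12 = 70°C, outside 51–69°C ✗; GC 12/23 = 52.2% ✓ — fails.

Candidate 4 only.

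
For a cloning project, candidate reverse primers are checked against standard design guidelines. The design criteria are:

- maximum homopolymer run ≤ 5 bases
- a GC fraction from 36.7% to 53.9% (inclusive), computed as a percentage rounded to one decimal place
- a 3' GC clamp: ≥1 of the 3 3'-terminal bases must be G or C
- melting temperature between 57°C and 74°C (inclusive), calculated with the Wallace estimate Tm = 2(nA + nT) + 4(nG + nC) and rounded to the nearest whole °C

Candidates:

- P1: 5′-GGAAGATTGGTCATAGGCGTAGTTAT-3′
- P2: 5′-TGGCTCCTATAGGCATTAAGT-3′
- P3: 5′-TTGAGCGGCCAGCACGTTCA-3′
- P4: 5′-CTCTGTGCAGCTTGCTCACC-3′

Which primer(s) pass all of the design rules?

P2 only.

P1 (26 nt, A=7 T=8 G=9 C=2): longest run = 2 ✓; GC 11/26 = 42.3% ✓; 3' end TAT has 0 G/C, need ≥1 ✗; Tm = 2·15 + 4·11 = 74°C ✓ — fails.
P2 (21 nt, A=5 T=7 G=5 C=4): longest run = 2 ✓; GC 9/21 = 42.9% ✓; 3' end AGT has 1 G/C ✓; Tm = 2·12 + 4·9 = 60°C ✓ — passes.
P3 (20 nt, A=4 T=4 G=6 C=6): longest run = 2 ✓; GC 12/20 = 60.0%, outside 36.7–53.9% ✗; 3' end TCA has 1 G/C ✓; Tm = 2·8 + 4·12 = 64°C ✓ — fails.
P4 (20 nt, A=2 T=6 G=4 C=8): longest run = 2 ✓; GC 12/20 = 60.0%, outside 36.7–53.9% ✗; 3' end ACC has 2 G/C ✓; Tm = 2·8 + 4·12 = 64°C ✓ — fails.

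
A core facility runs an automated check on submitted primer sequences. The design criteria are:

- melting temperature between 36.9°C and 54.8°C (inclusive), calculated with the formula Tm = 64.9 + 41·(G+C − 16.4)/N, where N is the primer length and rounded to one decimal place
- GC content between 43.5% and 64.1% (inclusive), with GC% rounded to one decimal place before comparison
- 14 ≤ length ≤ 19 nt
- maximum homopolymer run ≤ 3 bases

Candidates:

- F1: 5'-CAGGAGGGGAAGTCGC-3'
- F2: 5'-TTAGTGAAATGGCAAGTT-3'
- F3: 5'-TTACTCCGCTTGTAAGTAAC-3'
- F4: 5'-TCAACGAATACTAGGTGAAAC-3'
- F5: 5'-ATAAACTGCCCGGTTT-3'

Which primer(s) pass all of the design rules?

F1 (16 nt, A=4 T=1 G=8 C=3): Tm = 64.9 + 41·(11 − 16.4)/16 = 51.1°C ✓; GC 11/16 = 68.8%, outside 43.5–64.1% ✗; length 16 ✓; longest run = 4, exceeds 3 ✗ — fails.
F2 (18 nt, A=6 T=6 G=5 C=1): Tm = 64.9 + 41·(6 − 16.4)/18 = 41.2°C ✓; GC 6/18 = 33.3%, outside 43.5–64.1% ✗; length 18 ✓; longest run = 3 ✓ — fails.
F3 (20 nt, A=5 T=7 G=3 C=5): Tm = 64.9 + 41·(8 − 16.4)/20 = 47.7°C ✓; GC 8/20 = 40.0%, outside 43.5–64.1% ✗; length 20, outside 14–19 ✗; longest run = 2 ✓ — fails.
F4 (21 nt, A=9 T=4 G=4 C=4): Tm = 64.9 + 41·(8 − 16.4)/21 = 48.5°C ✓; GC 8/21 = 38.1%, outside 43.5–64.1% ✗; length 21, outside 14–19 ✗; longest run = 3 ✓ — fails.
F5 (16 nt, A=4 T=5 G=3 C=4): Tm = 64.9 + 41·(7 − 16.4)/16 = 40.8°C ✓; GC 7/16 = 43.8% ✓; length 16 ✓; longest run = 3 ✓ — passes.

F5 only.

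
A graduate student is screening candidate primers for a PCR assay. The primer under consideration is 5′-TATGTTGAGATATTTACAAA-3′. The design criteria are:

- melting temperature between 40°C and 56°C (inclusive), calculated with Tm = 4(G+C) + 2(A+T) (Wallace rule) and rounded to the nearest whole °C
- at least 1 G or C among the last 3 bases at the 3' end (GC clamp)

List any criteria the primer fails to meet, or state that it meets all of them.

Base counts: A=8, T=8, G=3, C=1 (length 20).
Tm: Tm = 2·16 + 4·4 = 48°C ✓
GC clamp: 3' end AAA has 0 G/C, need ≥1 ✗

Fails: GC clamp.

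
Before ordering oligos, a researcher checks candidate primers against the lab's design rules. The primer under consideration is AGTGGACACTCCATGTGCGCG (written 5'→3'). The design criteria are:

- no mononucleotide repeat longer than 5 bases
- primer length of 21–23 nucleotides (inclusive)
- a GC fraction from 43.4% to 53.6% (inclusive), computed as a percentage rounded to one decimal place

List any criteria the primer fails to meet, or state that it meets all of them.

Fails: GC content.

Base counts: A=4, T=4, G=7, C=6 (length 21).
homopolymer run: longest run = 2 ✓
length: length 21 ✓
GC content: GC 13/21 = 61.9%, outside 43.4–53.6% ✗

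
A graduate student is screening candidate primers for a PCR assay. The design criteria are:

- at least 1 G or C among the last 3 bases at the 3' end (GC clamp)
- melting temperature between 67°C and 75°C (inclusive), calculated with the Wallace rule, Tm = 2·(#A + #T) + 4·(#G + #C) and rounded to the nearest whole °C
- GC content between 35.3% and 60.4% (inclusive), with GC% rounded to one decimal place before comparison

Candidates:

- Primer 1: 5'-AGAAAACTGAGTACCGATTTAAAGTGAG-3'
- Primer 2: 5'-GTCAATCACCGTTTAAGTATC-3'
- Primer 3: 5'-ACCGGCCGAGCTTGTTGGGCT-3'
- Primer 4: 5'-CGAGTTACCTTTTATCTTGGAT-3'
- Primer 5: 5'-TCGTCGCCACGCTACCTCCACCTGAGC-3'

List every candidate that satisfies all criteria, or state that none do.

None of the candidates satisfy all criteria.

Primer 1 (28 nt, A=12 T=6 G=7 C=3): 3' end GAG has 2 G/C ✓; Tm = 2·18 + 4·10 = 76°C, outside 67–75°C ✗; GC 10/28 = 35.7% ✓ — fails.
Primer 2 (21 nt, A=6 T=7 G=3 C=5): 3' end ATC has 1 G/C ✓; Tm = 2·13 + 4·8 = 58°C, outside 67–75°C ✗; GC 8/21 = 38.1% ✓ — fails.
Primer 3 (21 nt, A=2 T=5 G=8 C=6): 3' end GCT has 2 G/C ✓; Tm = 2·7 + 4·14 = 70°C ✓; GC 14/21 = 66.7%, outside 35.3–60.4% ✗ — fails.
Primer 4 (22 nt, A=4 T=10 G=4 C=4): 3' end GAT has 1 G/C ✓; Tm = 2·14 + 4·8 = 60°C, outside 67–75°C ✗; GC 8/22 = 36.4% ✓ — fails.
Primer 5 (27 nt, A=4 T=5 G=5 C=13): 3' end AGC has 2 G/C ✓; Tm = 2·9 + 4·18 = 90°C, outside 67–75°C ✗; GC 18/27 = 66.7%, outside 35.3–60.4% ✗ — fails.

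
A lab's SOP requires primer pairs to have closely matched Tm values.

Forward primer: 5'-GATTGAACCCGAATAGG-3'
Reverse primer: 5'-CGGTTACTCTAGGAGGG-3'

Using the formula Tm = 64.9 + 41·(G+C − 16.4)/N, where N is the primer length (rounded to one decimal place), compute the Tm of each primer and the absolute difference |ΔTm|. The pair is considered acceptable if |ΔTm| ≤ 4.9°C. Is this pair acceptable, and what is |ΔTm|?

Forward: G+C = 8, N = 17 → Tm = 64.9 + 41·(8 − 16.4)/17 = 44.6°C.
Reverse: G+C = 10, N = 17 → Tm = 64.9 + 41·(10 − 16.4)/17 = 49.5°C.
|ΔTm| = |44.6 − 49.5| = 4.9°C, ≤ 4.9°C.

|ΔTm| = 4.9°C; the pair is acceptable.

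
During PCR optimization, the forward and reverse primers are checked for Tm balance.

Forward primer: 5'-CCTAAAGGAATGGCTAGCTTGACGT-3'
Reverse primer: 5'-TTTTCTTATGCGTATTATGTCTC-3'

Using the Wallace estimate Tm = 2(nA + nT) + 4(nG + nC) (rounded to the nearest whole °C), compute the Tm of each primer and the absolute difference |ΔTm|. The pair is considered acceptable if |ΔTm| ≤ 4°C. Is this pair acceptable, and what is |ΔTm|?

Forward: A=7 T=6 G=7 C=5 → Tm = 2·13 + 4·12 = 74°C.
Reverse: A=3 T=13 G=3 C=4 → Tm = 2·16 + 4·7 = 60°C.
|ΔTm| = |74 − 60| = 14°C, > 4°C.

|ΔTm| = 14°C; the pair is not acceptable.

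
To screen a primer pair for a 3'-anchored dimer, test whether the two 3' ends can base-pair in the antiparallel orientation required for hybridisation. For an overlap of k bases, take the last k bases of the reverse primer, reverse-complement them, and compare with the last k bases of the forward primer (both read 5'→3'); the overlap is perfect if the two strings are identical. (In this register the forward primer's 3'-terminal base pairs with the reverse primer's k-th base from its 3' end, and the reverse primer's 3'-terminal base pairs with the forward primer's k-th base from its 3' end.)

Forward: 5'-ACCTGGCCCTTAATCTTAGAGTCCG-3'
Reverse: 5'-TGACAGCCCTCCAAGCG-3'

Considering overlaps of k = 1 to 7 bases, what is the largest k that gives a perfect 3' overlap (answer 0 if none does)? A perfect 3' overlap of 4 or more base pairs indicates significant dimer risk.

Last 7 bases (5'→3') — forward …GAGTCCG, reverse …CCAAGCG.
Reverse complement of the reverse primer's last 7 bases: CGCTTGG; its first k bases are the reverse complement of the reverse primer's last k bases, so a perfect k-base overlap needs the forward primer's last k bases to equal them.
Comparing (forward last k vs required): k=1: G vs C ✗; k=2: CG vs CG ✓; k=3: CCG vs CGC ✗; k=4: TCCG vs CGCT ✗; k=5: GTCCG vs CGCTT ✗; k=6: AGTCCG vs CGCTTG ✗; k=7: GAGTCCG vs CGCTTGG ✗.
Only k = 2 is perfect, so the longest perfect 3' overlap is 2.

Longest perfect overlap: 2 complementary base pairs; below the dimer-risk threshold (threshold 4).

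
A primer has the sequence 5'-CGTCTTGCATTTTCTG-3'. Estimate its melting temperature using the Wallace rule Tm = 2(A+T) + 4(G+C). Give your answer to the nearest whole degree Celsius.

46°C

Base counts: A=1, T=8, G=3, C=4 (length 16).
Tm = 2·(1+8) + 4·(3+4) = 2·9 + 4·7 = 18 + 28 = 46°C.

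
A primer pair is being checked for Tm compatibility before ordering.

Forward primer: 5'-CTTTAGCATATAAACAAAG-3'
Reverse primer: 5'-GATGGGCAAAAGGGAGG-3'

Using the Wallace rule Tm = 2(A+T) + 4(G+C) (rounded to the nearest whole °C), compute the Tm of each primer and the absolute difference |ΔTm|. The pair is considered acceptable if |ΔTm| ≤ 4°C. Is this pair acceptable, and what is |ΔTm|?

Forward: A=9 T=5 G=2 C=3 → Tm = 2·14 + 4·5 = 48°C.
Reverse: A=6 T=1 G=9 C=1 → Tm = 2·7 + 4·10 = 54°C.
|ΔTm| = |48 − 54| = 6°C, > 4°C.

|ΔTm| = 6°C; the pair is not acceptable.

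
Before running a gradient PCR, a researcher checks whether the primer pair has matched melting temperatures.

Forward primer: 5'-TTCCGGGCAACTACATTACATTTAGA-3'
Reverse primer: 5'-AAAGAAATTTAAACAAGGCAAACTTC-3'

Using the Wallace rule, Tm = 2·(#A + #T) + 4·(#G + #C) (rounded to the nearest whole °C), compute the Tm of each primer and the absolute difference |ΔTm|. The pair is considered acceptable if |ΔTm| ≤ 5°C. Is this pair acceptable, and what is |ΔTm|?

|ΔTm| = 6°C; the pair is not acceptable.

Forward: A=8 T=8 G=4 C=6 → Tm = 2·16 + 4·10 = 72°C.
Reverse: A=14 T=5 G=3 C=4 → Tm = 2·19 + 4·7 = 66°C.
|ΔTm| = |72 − 66| = 6°C, > 5°C.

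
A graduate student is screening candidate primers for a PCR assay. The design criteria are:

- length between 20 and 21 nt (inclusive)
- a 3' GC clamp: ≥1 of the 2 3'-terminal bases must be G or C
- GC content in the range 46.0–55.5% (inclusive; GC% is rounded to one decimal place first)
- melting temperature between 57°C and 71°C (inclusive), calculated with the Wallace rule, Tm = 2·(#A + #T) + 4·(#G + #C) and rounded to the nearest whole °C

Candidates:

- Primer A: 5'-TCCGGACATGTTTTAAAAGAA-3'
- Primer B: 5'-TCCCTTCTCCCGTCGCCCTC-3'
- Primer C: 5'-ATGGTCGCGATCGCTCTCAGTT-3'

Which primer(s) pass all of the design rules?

None of the candidates satisfy all criteria.

Primer A (21 nt, A=8 T=6 G=4 C=3): length 21 ✓; 3' end AA has 0 G/C, need ≥1 ✗; GC 7/21 = 33.3%, outside 46.0–55.5% ✗; Tm = 2·14 + 4·7 = 56°C, outside 57–71°C ✗ — fails.
Primer B (20 nt, A=0 T=6 G=2 C=12): length 20 ✓; 3' end TC has 1 G/C ✓; GC 14/20 = 70.0%, outside 46.0–55.5% ✗; Tm = 2·6 + 4·14 = 68°C ✓ — fails.
Primer C (22 nt, A=3 T=7 G=6 C=6): length 22, outside 20–21 ✗; 3' end TT has 0 G/C, need ≥1 ✗; GC 12/22 = 54.5% ✓; Tm = 2·10 + 4·12 = 68°C ✓ — fails.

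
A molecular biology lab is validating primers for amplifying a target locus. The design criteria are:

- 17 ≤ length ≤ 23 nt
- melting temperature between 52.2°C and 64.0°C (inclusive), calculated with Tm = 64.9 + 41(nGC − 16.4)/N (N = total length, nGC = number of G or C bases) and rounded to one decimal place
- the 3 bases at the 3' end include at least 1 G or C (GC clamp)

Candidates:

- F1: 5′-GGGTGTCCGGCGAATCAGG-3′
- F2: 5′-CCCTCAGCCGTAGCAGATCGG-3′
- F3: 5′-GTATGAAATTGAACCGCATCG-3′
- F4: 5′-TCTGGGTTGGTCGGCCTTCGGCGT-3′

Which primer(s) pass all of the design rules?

F1 (19 nt, A=3 T=3 G=9 C=4): length 19 ✓; Tm = 64.9 + 41·(13 − 16.4)/19 = 57.6°C ✓; 3' end AGG has 2 G/C ✓ — passes.
F2 (21 nt, A=4 T=3 G=6 C=8): length 21 ✓; Tm = 64.9 + 41·(14 − 16.4)/21 = 60.2°C ✓; 3' end CGG has 3 G/C ✓ — passes.
F3 (21 nt, A=7 T=5 G=5 C=4): length 21 ✓; Tm = 64.9 + 41·(9 − 16.4)/21 = 50.5°C, outside 52.2–64.0°C ✗; 3' end TCG has 2 G/C ✓ — fails.
F4 (24 nt, A=0 T=8 G=10 C=6): length 24, outside 17–23 ✗; Tm = 64.9 + 41·(16 − 16.4)/24 = 64.2°C, outside 52.2–64.0°C ✗; 3' end CGT has 2 G/C ✓ — fails.

F1 and F2.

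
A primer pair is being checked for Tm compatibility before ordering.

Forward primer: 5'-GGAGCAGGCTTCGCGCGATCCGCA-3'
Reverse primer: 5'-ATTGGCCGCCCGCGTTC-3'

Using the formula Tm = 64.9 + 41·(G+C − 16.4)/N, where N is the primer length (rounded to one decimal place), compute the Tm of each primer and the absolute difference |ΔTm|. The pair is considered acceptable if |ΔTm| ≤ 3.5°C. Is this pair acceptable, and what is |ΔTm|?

|ΔTm| = 11.6°C; the pair is not acceptable.

Forward: G+C = 17, N = 24 → Tm = 64.9 + 41·(17 − 16.4)/24 = 65.9°C.
Reverse: G+C = 12, N = 17 → Tm = 64.9 + 41·(12 − 16.4)/17 = 54.3°C.
|ΔTm| = |65.9 − 54.3| = 11.6°C, > 3.5°C.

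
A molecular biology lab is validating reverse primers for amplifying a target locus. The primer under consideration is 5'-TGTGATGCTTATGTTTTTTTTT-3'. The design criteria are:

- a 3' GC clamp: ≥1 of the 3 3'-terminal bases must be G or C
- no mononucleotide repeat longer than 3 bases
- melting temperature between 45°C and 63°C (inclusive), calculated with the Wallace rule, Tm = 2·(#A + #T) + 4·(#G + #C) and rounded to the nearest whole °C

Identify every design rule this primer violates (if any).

Fails: GC clamp, homopolymer run.

Base counts: A=2, T=15, G=4, C=1 (length 22).
GC clamp: 3' end TTT has 0 G/C, need ≥1 ✗
homopolymer run: longest run = 9, exceeds 3 ✗
Tm: Tm = 2·17 + 4·5 = 54°C ✓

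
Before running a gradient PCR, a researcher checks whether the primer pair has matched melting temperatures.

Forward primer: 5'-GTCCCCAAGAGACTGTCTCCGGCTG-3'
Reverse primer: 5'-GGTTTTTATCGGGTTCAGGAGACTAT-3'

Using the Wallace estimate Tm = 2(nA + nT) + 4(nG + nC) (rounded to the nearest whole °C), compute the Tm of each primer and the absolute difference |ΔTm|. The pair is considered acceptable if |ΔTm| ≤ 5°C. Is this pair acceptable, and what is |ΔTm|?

Forward: A=4 T=5 G=7 C=9 → Tm = 2·9 + 4·16 = 82°C.
Reverse: A=5 T=10 G=8 C=3 → Tm = 2·15 + 4·11 = 74°C.
|ΔTm| = |82 − 74| = 8°C, > 5°C.

|ΔTm| = 8°C; the pair is not acceptable.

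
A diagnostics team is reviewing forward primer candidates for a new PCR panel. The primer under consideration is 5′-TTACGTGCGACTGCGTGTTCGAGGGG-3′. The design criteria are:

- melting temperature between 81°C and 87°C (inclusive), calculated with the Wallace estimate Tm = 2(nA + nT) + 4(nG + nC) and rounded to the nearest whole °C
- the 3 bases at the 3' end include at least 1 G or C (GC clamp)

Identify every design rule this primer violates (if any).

Base counts: A=3, T=7, G=11, C=5 (length 26).
Tm: Tm = 2·10 + 4·16 = 84°C ✓
GC clamp: 3' end GGG has 3 G/C ✓

Meets all criteria.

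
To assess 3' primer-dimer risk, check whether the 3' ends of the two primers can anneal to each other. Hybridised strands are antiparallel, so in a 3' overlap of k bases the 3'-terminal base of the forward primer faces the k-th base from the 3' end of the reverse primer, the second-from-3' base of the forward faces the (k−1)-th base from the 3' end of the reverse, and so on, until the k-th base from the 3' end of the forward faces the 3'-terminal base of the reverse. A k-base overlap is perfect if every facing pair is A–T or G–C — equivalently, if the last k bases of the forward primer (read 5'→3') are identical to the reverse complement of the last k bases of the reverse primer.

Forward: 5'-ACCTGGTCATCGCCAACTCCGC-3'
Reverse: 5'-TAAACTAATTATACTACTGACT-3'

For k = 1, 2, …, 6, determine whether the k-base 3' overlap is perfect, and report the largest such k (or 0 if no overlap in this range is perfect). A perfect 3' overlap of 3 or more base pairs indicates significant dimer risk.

Last 6 bases (5'→3') — forward …CTCCGC, reverse …CTGACT.
Reverse complement of the reverse primer's last 6 bases: AGTCAG; its first k bases are the reverse complement of the reverse primer's last k bases, so a perfect k-base overlap needs the forward primer's last k bases to equal them.
Comparing (forward last k vs required): k=1: C vs A ✗; k=2: GC vs AG ✗; k=3: CGC vs AGT ✗; k=4: CCGC vs AGTC ✗; k=5: TCCGC vs AGTCA ✗; k=6: CTCCGC vs AGTCAG ✗.
No overlap length from 1 to 6 is perfect, so the longest perfect 3' overlap is 0.

Longest perfect overlap: 0 complementary base pairs; below the dimer-risk threshold (threshold 3).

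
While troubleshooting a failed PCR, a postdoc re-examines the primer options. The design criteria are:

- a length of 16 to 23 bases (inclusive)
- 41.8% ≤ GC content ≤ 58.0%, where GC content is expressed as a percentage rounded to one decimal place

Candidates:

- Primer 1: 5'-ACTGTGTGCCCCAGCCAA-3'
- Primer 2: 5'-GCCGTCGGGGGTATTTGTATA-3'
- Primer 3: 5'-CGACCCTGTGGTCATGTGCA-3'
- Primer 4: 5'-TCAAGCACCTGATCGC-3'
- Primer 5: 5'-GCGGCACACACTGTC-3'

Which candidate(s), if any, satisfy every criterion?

Primer 2 and Primer 4.

Primer 1 (18 nt, A=4 T=3 G=4 C=7): length 18 ✓; GC 11/18 = 61.1%, outside 41.8–58.0% ✗ — fails.
Primer 2 (21 nt, A=3 T=7 G=8 C=3): length 21 ✓; GC 11/21 = 52.4% ✓ — passes.
Primer 3 (20 nt, A=3 T=5 G=6 C=6): length 20 ✓; GC 12/20 = 60.0%, outside 41.8–58.0% ✗ — fails.
Primer 4 (16 nt, A=4 T=3 G=3 C=6): length 16 ✓; GC 9/16 = 56.3% ✓ — passes.
Primer 5 (15 nt, A=3 T=2 G=4 C=6): length 15, outside 16–23 ✗; GC 10/15 = 66.7%, outside 41.8–58.0% ✗ — fails.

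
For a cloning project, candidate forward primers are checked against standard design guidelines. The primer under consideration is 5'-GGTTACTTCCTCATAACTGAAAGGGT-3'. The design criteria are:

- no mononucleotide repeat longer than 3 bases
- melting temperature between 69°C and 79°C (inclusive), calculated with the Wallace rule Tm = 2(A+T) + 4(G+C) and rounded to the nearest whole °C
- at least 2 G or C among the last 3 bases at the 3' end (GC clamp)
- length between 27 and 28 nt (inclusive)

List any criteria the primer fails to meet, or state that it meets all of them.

Base counts: A=7, T=8, G=6, C=5 (length 26).
homopolymer run: longest run = 3 ✓
Tm: Tm = 2·15 + 4·11 = 74°C ✓
GC clamp: 3' end GGT has 2 G/C ✓
length: length 26, outside 27–28 ✗

Fails: length.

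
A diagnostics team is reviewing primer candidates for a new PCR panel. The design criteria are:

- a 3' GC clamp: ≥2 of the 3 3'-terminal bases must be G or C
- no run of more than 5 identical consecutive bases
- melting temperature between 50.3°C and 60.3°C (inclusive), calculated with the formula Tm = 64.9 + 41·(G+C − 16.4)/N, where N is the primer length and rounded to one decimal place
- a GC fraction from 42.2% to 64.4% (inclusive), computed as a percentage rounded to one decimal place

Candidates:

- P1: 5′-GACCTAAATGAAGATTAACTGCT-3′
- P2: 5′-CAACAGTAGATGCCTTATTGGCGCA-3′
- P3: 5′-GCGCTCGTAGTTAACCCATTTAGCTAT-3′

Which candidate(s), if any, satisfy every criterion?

P1 (23 nt, A=9 T=6 G=4 C=4): 3' end GCT has 2 G/C ✓; longest run = 3 ✓; Tm = 64.9 + 41·(8 − 16.4)/23 = 49.9°C, outside 50.3–60.3°C ✗; GC 8/23 = 34.8%, outside 42.2–64.4% ✗ — fails.
P2 (25 nt, A=7 T=6 G=6 C=6): 3' end GCA has 2 G/C ✓; longest run = 2 ✓; Tm = 64.9 + 41·(12 − 16.4)/25 = 57.7°C ✓; GC 12/25 = 48.0% ✓ — passes.
P3 (27 nt, A=6 T=9 G=5 C=7): 3' end TAT has 0 G/C, need ≥2 ✗; longest run = 3 ✓; Tm = 64.9 + 41·(12 − 16.4)/27 = 58.2°C ✓; GC 12/27 = 44.4% ✓ — fails.

P2 only.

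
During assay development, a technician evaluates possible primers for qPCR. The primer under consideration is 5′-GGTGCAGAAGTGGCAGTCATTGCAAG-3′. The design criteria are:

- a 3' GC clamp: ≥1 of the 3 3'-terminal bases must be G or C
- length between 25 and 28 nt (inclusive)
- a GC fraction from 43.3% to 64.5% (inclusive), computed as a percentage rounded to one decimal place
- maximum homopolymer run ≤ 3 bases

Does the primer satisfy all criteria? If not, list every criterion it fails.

Meets all criteria.

Base counts: A=7, T=5, G=10, C=4 (length 26).
GC clamp: 3' end AAG has 1 G/C ✓
length: length 26 ✓
GC content: GC 14/26 = 53.8% ✓
homopolymer run: longest run = 2 ✓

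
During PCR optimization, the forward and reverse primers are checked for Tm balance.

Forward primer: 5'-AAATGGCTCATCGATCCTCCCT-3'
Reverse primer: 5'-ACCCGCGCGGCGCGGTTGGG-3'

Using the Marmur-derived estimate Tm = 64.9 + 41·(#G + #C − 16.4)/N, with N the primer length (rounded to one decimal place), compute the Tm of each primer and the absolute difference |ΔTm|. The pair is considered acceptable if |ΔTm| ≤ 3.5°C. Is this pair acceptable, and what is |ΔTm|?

|ΔTm| = 11.3°C; the pair is not acceptable.

Forward: G+C = 11, N = 22 → Tm = 64.9 + 41·(11 − 16.4)/22 = 54.8°C.
Reverse: G+C = 17, N = 20 → Tm = 64.9 + 41·(17 − 16.4)/20 = 66.1°C.
|ΔTm| = |54.8 − 66.1| = 11.3°C, > 3.5°C.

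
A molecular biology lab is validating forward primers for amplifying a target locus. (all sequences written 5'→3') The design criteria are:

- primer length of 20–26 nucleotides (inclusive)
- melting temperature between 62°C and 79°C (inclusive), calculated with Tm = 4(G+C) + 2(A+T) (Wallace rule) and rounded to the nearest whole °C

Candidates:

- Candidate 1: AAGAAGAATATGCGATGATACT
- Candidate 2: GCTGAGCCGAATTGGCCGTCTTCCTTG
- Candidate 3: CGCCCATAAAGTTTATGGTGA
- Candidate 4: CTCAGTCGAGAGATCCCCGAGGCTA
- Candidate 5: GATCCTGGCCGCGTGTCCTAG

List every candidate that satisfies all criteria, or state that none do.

Candidate 5 only.

Candidate 1 (22 nt, A=10 T=5 G=5 C=2): length 22 ✓; Tm = 2·15 + 4·7 = 58°C, outside 62–79°C ✗ — fails.
Candidate 2 (27 nt, A=3 T=8 G=8 C=8): length 27, outside 20–26 ✗; Tm = 2·11 + 4·16 = 86°C, outside 62–79°C ✗ — fails.
Candidate 3 (21 nt, A=6 T=6 G=5 C=4): length 21 ✓; Tm = 2·12 + 4·9 = 60°C, outside 62–79°C ✗ — fails.
Candidate 4 (25 nt, A=6 T=4 G=7 C=8): length 25 ✓; Tm = 2·10 + 4·15 = 80°C, outside 62–79°C ✗ — fails.
Candidate 5 (21 nt, A=2 T=5 G=7 C=7): length 21 ✓; Tm = 2·7 + 4·14 = 70°C ✓ — passes.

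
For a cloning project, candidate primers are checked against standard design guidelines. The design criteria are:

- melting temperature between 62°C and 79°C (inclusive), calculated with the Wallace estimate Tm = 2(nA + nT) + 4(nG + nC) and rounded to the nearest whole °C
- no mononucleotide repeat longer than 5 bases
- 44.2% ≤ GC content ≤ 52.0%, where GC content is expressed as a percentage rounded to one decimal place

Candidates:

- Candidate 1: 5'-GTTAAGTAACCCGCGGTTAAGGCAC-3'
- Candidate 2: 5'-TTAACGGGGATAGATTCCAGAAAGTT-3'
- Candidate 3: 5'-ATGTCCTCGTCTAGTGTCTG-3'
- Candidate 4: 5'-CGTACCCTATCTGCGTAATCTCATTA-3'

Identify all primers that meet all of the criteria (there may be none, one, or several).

Candidate 1 only.

Candidate 1 (25 nt, A=7 T=5 G=7 C=6): Tm = 2·12 + 4·13 = 76°C ✓; longest run = 3 ✓; GC 13/25 = 52.0% ✓ — passes.
Candidate 2 (26 nt, A=9 T=7 G=7 C=3): Tm = 2·16 + 4·10 = 72°C ✓; longest run = 4 ✓; GC 10/26 = 38.5%, outside 44.2–52.0% ✗ — fails.
Candidate 3 (20 nt, A=2 T=8 G=5 C=5): Tm = 2·10 + 4·10 = 60°C, outside 62–79°C ✗; longest run = 2 ✓; GC 10/20 = 50.0% ✓ — fails.
Candidate 4 (26 nt, A=6 T=9 G=3 C=8): Tm = 2·15 + 4·11 = 74°C ✓; longest run = 3 ✓; GC 11/26 = 42.3%, outside 44.2–52.0% ✗ — fails.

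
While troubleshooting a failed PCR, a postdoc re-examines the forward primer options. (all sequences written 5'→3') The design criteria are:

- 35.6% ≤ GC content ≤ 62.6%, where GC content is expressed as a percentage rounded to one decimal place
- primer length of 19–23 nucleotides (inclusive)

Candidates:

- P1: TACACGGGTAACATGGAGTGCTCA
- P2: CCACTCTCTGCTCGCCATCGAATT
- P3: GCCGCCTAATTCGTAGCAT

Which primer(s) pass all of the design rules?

P1 (24 nt, A=7 T=5 G=7 C=5): GC 12/24 = 50.0% ✓; length 24, outside 19–23 ✗ — fails.
P2 (24 nt, A=4 T=7 G=3 C=10): GC 13/24 = 54.2% ✓; length 24, outside 19–23 ✗ — fails.
P3 (19 nt, A=4 T=5 G=4 C=6): GC 10/19 = 52.6% ✓; length 19 ✓ — passes.

P3 only.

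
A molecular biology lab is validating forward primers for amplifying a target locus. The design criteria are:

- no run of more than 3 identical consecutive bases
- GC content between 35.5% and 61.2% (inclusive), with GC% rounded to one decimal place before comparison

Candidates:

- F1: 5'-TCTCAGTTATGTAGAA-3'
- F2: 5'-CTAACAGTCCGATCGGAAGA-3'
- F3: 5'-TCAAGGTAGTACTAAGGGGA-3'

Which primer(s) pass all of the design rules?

F2 only.

F1 (16 nt, A=5 T=6 G=3 C=2): longest run = 2 ✓; GC 5/16 = 31.3%, outside 35.5–61.2% ✗ — fails.
F2 (20 nt, A=7 T=3 G=5 C=5): longest run = 2 ✓; GC 10/20 = 50.0% ✓ — passes.
F3 (20 nt, A=7 T=4 G=7 C=2): longest run = 4, exceeds 3 ✗; GC 9/20 = 45.0% ✓ — fails.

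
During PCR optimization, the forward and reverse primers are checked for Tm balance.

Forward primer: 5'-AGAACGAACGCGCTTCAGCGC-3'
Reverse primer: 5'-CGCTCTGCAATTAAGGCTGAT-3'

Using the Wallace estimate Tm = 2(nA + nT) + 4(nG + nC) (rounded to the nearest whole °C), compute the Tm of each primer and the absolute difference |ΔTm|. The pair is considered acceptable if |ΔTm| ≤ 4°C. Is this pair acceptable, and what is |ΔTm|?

Forward: A=6 T=2 G=6 C=7 → Tm = 2·8 + 4·13 = 68°C.
Reverse: A=5 T=6 G=5 C=5 → Tm = 2·11 + 4·10 = 62°C.
|ΔTm| = |68 − 62| = 6°C, > 4°C.

|ΔTm| = 6°C; the pair is not acceptable.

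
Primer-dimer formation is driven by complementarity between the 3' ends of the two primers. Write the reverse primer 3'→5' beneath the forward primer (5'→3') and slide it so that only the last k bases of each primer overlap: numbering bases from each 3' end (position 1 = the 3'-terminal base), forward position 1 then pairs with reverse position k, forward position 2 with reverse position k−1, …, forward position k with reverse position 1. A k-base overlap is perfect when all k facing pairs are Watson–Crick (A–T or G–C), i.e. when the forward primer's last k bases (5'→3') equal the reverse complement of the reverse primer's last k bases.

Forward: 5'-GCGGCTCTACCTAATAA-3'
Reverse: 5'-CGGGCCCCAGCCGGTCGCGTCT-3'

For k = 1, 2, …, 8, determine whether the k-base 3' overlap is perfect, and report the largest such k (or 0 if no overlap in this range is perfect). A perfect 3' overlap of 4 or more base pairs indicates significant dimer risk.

Longest perfect overlap: 1 complementary base pair; below the dimer-risk threshold (threshold 4).

Last 8 bases (5'→3') — forward …CCTAATAA, reverse …TCGCGTCT.
Reverse complement of the reverse primer's last 8 bases: AGACGCGA; its first k bases are the reverse complement of the reverse primer's last k bases, so a perfect k-base overlap needs the forward primer's last k bases to equal them.
Comparing (forward last k vs required): k=1: A vs A ✓; k=2: AA vs AG ✗; k=3: TAA vs AGA ✗; k=4: ATAA vs AGAC ✗; k=5: AATAA vs AGACG ✗; k=6: TAATAA vs AGACGC ✗; k=7: CTAATAA vs AGACGCG ✗; k=8: CCTAATAA vs AGACGCGA ✗.
Only k = 1 is perfect, so the longest perfect 3' overlap is 1.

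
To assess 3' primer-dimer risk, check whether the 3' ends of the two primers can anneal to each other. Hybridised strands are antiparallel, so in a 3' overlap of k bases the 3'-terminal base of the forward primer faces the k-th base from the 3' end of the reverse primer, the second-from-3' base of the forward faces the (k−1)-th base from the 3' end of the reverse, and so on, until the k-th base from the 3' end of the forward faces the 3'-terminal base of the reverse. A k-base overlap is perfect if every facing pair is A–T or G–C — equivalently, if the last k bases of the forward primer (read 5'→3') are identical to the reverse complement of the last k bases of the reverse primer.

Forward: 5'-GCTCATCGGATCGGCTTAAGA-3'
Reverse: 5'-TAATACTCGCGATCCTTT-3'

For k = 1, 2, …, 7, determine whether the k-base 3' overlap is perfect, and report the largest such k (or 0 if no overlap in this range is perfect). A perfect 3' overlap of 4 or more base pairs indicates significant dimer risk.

Longest perfect overlap: 1 complementary base pair; below the dimer-risk threshold (threshold 4).

Last 7 bases (5'→3') — forward …CTTAAGA, reverse …ATCCTTT.
Reverse complement of the reverse primer's last 7 bases: AAAGGAT; its first k bases are the reverse complement of the reverse primer's last k bases, so a perfect k-base overlap needs the forward primer's last k bases to equal them.
Comparing (forward last k vs required): k=1: A vs A ✓; k=2: GA vs AA ✗; k=3: AGA vs AAA ✗; k=4: AAGA vs AAAG ✗; k=5: TAAGA vs AAAGG ✗; k=6: TTAAGA vs AAAGGA ✗; k=7: CTTAAGA vs AAAGGAT ✗.
Only k = 1 is perfect, so the longest perfect 3' overlap is 1.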